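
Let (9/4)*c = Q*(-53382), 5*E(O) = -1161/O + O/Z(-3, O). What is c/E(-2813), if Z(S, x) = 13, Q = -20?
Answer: -9295839800/846201 ≈ -10985.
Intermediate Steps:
E(O) = -1161/(5*O) + O/65 (E(O) = (-1161/O + O/13)/5 = -1161/(5*O) + O/65)
c = 1423520/3 (c = 4*(-20*(-53382))/9 = (4/9)*1067640 = 1423520/3 ≈ 4.7451e+5)
c/E(-2813) = 1423520/(3*(((1/65)*(-15093 + (-2813)²)/(-2813)))) = 1423520/(3*(((1/65)*(-1/2813)*(-15093 + 7912969)))) = 1423520/(3*(((1/65)*(-1/2813)*7897876))) = 1423520/(3*(-7897876/182845)) = (1423520/3)*(-182845/7897876) = -9295839800/846201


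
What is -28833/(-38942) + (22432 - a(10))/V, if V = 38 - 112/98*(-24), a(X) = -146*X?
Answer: 3263010681/8917718 ≈ 365.90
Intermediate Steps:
V = 458/7 (V = 38 - 112*1/98*(-24) = 38 - 8/7*(-24) = 38 + 192/7 = 458/7 ≈ 65.429)
-28833/(-38942) + (22432 - a(10))/V = -28833/(-38942) + (22432 - (-146)*10)/(458/7) = -28833*(-1/38942) + (22432 - 1*(-1460))*(7/458) = 28833/38942 + (22432 + 1460)*(7/458) = 28833/38942 + 23892*(7/458) = 28833/38942 + 83622/229 = 3263010681/8917718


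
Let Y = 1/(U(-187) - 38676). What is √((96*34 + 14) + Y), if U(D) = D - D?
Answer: √1225835114163/19338 ≈ 57.254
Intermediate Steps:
U(D) = 0
Y = -1/38676 (Y = 1/(0 - 38676) = 1/(-38676) = -1/38676 ≈ -2.5856e-5)
√((96*34 + 14) + Y) = √((96*34 + 14) - 1/38676) = √((3264 + 14) - 1/38676) = √(3278 - 1/38676) = √(126779927/38676) = √1225835114163/19338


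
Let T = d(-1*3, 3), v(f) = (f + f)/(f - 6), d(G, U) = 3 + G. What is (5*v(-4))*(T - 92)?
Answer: -368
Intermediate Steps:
v(f) = 2*f/(-6 + f) (v(f) = (2*f)/(-6 + f) = 2*f/(-6 + f))
T = 0 (T = 3 - 1*3 = 3 - 3 = 0)
(5*v(-4))*(T - 92) = (5*(2*(-4)/(-6 - 4)))*(0 - 92) = (5*(2*(-4)/(-10)))*(-92) = (5*(2*(-4)*(-1/10)))*(-92) = (5*(4/5))*(-92) = 4*(-92) = -368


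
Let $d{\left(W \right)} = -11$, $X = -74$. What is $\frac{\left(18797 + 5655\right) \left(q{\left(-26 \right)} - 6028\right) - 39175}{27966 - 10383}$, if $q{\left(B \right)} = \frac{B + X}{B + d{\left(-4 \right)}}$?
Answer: $- \frac{5452680547}{650571} \approx -8381.4$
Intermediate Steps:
$q{\left(B \right)} = \frac{-74 + B}{-11 + B}$ ($q{\left(B \right)} = \frac{B - 74}{B - 11} = \frac{-74 + B}{-11 + B}$)
$\frac{\left(18797 + 5655\right) \left(q{\left(-26 \right)} - 6028\right) - 39175}{27966 - 10383} = \frac{\left(18797 + 5655\right) \left(\frac{-74 - 26}{-11 - 26} - 6028\right) - 39175}{27966 - 10383} = \frac{24452 \left(\frac{1}{-37} \left(-100\right) - 6028\right) - 39175}{17583} = \left(24452 \left(\left(- \frac{1}{37}\right) \left(-100\right) - 6028\right) - 39175\right) \frac{1}{17583} = \left(24452 \left(\frac{100}{37} - 6028\right) - 39175\right) \frac{1}{17583} = \left(24452 \left(- \frac{222936}{37}\right) - 39175\right) \frac{1}{17583} = \left(- \frac{5451231072}{37} - 39175\right) \frac{1}{17583} = \left(- \frac{5452680547}{37}\right) \frac{1}{17583} = - \frac{5452680547}{650571}$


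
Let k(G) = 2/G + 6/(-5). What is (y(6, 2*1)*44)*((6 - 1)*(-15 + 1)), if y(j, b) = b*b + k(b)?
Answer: -11704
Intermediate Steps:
k(G) = -6/5 + 2/G (k(G) = 2/G + 6*(-1/5) = 2/G - 6/5 = -6/5 + 2/G)
y(j, b) = -6/5 + b**2 + 2/b (y(j, b) = b*b + (-6/5 + 2/b) = b**2 + (-6/5 + 2/b) = -6/5 + b**2 + 2/b)
(y(6, 2*1)*44)*((6 - 1)*(-15 + 1)) = ((-6/5 + (2*1)**2 + 2/((2*1)))*44)*((6 - 1)*(-15 + 1)) = ((-6/5 + 2**2 + 2/2)*44)*(5*(-14)) = ((-6/5 + 4 + 2*(1/2))*44)*(-70) = ((-6/5 + 4 + 1)*44)*(-70) = ((19/5)*44)*(-70) = (836/5)*(-70) = -11704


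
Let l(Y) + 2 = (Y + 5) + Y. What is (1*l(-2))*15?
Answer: -15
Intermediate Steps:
l(Y) = 3 + 2*Y (l(Y) = -2 + ((Y + 5) + Y) = -2 + ((5 + Y) + Y) = -2 + (5 + 2*Y) = 3 + 2*Y)
(1*l(-2))*15 = (1*(3 + 2*(-2)))*15 = (1*(3 - 4))*15 = (1*(-1))*15 = -1*15 = -15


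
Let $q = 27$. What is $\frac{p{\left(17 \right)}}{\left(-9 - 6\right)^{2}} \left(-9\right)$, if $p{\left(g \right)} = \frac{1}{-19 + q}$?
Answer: $- \frac{1}{200} \approx -0.005$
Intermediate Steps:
$p{\left(g \right)} = \frac{1}{8}$ ($p{\left(g \right)} = \frac{1}{-19 + 27} = \frac{1}{8}$)
$\frac{p{\left(17 \right)}}{\left(-9 - 6\right)^{2}} \left(-9\right) = \frac{1}{8 \left(-9 - 6\right)^{2}} \left(-9\right) = \frac{1}{8 \left(-15\right)^{2}} \left(-9\right) = \frac{1}{8 \cdot 225} \left(-9\right) = \frac{1}{8} \cdot \frac{1}{225} \left(-9\right) = \frac{1}{1800} \left(-9\right) = - \frac{1}{200}$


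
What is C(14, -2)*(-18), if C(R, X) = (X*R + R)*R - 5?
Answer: 3618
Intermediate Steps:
C(R, X) = -5 + R*(R + R*X) (C(R, X) = (R*X + R)*R - 5 = (R + R*X)*R - 5 = R*(R + R*X) - 5 = -5 + R*(R + R*X))
C(14, -2)*(-18) = (-5 + 14² - 2*14²)*(-18) = (-5 + 196 - 2*196)*(-18) = (-5 + 196 - 392)*(-18) = -201*(-18) = 3618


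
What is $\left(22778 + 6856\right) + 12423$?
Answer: $42057$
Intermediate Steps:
$\left(22778 + 6856\right) + 12423 = 29634 + 12423 = 42057$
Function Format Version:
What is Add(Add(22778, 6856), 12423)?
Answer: 42057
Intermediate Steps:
Add(Add(22778, 6856), 12423) = Add(29634, 12423) = 42057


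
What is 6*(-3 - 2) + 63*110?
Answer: 6900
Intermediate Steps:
6*(-3 - 2) + 63*110 = 6*(-5) + 6930 = -30 + 6930 = 6900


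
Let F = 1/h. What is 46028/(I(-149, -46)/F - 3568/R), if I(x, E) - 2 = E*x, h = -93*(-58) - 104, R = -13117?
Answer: 150937319/118932626912 ≈ 0.0012691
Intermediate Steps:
h = 5290 (h = 5394 - 104 = 5290)
I(x, E) = 2 + E*x
F = 1/5290 ≈ 0.00018904
46028/(I(-149, -46)/F - 3568/R) = 46028/((2 - 46*(-149))/(1/5290) - 3568/(-13117)) = 46028/((2 + 6854)*5290 - 3568*(-1/13117)) = 46028/(6856*5290 + 3568/13117) = 46028/(36268240 + 3568/13117) = 46028/(475730507648/13117) = 46028*(13117/475730507648) = 150937319/118932626912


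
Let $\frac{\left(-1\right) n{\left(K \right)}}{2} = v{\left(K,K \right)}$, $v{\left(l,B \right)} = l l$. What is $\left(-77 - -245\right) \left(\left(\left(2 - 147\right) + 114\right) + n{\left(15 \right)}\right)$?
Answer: $-80808$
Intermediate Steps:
$v{\left(l,B \right)} = l^{2}$
$n{\left(K \right)} = - 2 K^{2}$
$\left(-77 - -245\right) \left(\left(\left(2 - 147\right) + 114\right) + n{\left(15 \right)}\right) = \left(-77 - -245\right) \left(\left(\left(2 - 147\right) + 114\right) - 2 \cdot 15^{2}\right) = \left(-77 + 245\right) \left(\left(-145 + 114\right) - 450\right) = 168 \left(-31 - 450\right) = 168 \left(-481\right) = -80808$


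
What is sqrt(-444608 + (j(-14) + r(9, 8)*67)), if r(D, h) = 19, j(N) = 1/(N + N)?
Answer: I*sqrt(86893667)/14 ≈ 665.83*I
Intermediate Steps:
j(N) = 1/(2*N)
sqrt(-444608 + (j(-14) + r(9, 8)*67)) = sqrt(-444608 + ((1/2)/(-14) + 19*67)) = sqrt(-444608 + ((1/2)*(-1/14) + 1273)) = sqrt(-444608 + (-1/28 + 1273)) = sqrt(-444608 + 35643/28) = sqrt(-12413381/28) = I*sqrt(86893667)/14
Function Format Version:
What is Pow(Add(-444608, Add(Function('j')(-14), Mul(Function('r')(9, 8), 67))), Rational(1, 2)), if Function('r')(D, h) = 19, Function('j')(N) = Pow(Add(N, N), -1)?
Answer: Mul(Rational(1, 14), I, Pow(86893667, Rational(1, 2))) ≈ Mul(665.83, I)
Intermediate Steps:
Function('j')(N) = Mul(Rational(1, 2), Pow(N, -1)) (Function('j')(N) = Pow(Mul(2, N), -1) = Mul(Rational(1, 2), Pow(N, -1)))
Pow(Add(-444608, Add(Function('j')(-14), Mul(Function('r')(9, 8), 67))), Rational(1, 2)) = Pow(Add(-444608, Add(Mul(Rational(1, 2), Pow(-14, -1)), Mul(19, 67))), Rational(1, 2)) = Pow(Add(-444608, Add(Mul(Rational(1, 2), Rational(-1, 14)), 1273)), Rational(1, 2)) = Pow(Add(-444608, Add(Rational(-1, 28), 1273)), Rational(1, 2)) = Pow(Add(-444608, Rational(35643, 28)), Rational(1, 2)) = Pow(Rational(-12413381, 28), Rational(1, 2)) = Mul(Rational(1, 14), I, Pow(86893667, Rational(1, 2)))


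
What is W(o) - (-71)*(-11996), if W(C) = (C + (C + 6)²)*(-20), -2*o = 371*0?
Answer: -852436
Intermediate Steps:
o = 0 (o = -371*0/2 = -½*0 = 0)
W(C) = -20*C - 20*(6 + C)² (W(C) = (C + (6 + C)²)*(-20) = -20*C - 20*(6 + C)²)
W(o) - (-71)*(-11996) = (-20*0 - 20*(6 + 0)²) - (-71)*(-11996) = (0 - 20*6²) - 1*851716 = (0 - 20*36) - 851716 = (0 - 720) - 851716 = -720 - 851716 = -852436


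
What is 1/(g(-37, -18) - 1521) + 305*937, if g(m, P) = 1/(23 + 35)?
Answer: 25211095287/88217 ≈ 2.8579e+5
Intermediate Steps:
g(m, P) = 1/58
1/(g(-37, -18) - 1521) + 305*937 = 1/(1/58 - 1521) + 305*937 = 1/(-88217/58) + 285785 = -58/88217 + 285785 = 25211095287/88217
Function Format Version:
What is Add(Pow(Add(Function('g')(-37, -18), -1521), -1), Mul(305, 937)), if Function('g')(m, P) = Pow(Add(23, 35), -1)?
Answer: Rational(25211095287, 88217) ≈ 2.8579e+5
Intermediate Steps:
Function('g')(m, P) = Rational(1, 58) (Function('g')(m, P) = Pow(58, -1) = Rational(1, 58))
Add(Pow(Add(Function('g')(-37, -18), -1521), -1), Mul(305, 937)) = Add(Pow(Add(Rational(1, 58), -1521), -1), Mul(305, 937)) = Add(Pow(Rational(-88217, 58), -1), 285785) = Add(Rational(-58, 88217), 285785) = Rational(25211095287, 88217)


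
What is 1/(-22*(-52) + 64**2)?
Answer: 1/5240 ≈ 0.00019084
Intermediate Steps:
1/(-22*(-52) + 64**2) = 1/(1144 + 4096) = 1/5240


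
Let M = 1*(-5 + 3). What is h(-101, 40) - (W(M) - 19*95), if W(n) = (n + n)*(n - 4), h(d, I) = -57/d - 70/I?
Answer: 719045/404 ≈ 1779.8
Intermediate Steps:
h(d, I) = -70/I - 57/d
M = -2 (M = 1*(-2) = -2)
W(n) = 2*n*(-4 + n) (W(n) = (2*n)*(-4 + n) = 2*n*(-4 + n))
h(-101, 40) - (W(M) - 19*95) = (-70/40 - 57/(-101)) - (2*(-2)*(-4 - 2) - 19*95) = (-70*1/40 - 57*(-1/101)) - (2*(-2)*(-6) - 1805) = (-7/4 + 57/101) - (24 - 1805) = -479/404 - 1*(-1781) = -479/404 + 1781 = 719045/404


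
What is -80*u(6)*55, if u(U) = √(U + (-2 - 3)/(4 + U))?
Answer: -2200*√22 ≈ -10319.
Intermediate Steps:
u(U) = √(U - 5/(4 + U))
-80*u(6)*55 = -80*√(-5 + 6*(4 + 6))/√(4 + 6)*55 = -80*√10*√(-5 + 6*10)/10*55 = -80*√10*√(-5 + 60)/10*55 = -80*√22/2*55 = -40*√22*55 = -2200*√22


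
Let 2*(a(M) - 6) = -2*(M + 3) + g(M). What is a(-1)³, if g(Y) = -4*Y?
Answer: 216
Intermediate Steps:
a(M) = 3 - 3*M (a(M) = 6 + (-2*(M + 3) - 4*M)/2 = 6 + (-2*(3 + M) - 4*M)/2 = 6 + ((-6 - 2*M) - 4*M)/2 = 6 + (-6 - 6*M)/2 = 6 + (-3 - 3*M) = 3 - 3*M)
a(-1)³ = (3 - 3*(-1))³ = (3 + 3)³ = 6³ = 216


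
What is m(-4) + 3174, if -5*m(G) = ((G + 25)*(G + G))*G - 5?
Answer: 15203/5 ≈ 3040.6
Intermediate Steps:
m(G) = 1 - 2*G**2*(25 + G)/5 (m(G) = -(((G + 25)*(G + G))*G - 5)/5 = -(((25 + G)*(2*G))*G - 5)/5 = -((2*G*(25 + G))*G - 5)/5 = -(2*G**2*(25 + G) - 5)/5 = -(-5 + 2*G**2*(25 + G))/5 = 1 - 2*G**2*(25 + G)/5)
m(-4) + 3174 = (1 - 10*(-4)**2 - 2/5*(-4)**3) + 3174 = (1 - 10*16 - 2/5*(-64)) + 3174 = (1 - 160 + 128/5) + 3174 = -667/5 + 3174 = 15203/5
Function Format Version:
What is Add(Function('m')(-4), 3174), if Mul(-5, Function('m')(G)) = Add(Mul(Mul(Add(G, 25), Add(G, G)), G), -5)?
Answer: Rational(15203, 5) ≈ 3040.6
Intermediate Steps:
Function('m')(G) = Add(1, Mul(Rational(-2, 5), Pow(G, 2), Add(25, G))) (Function('m')(G) = Mul(Rational(-1, 5), Add(Mul(Mul(Add(G, 25), Add(G, G)), G), -5)) = Mul(Rational(-1, 5), Add(Mul(Mul(Add(25, G), Mul(2, G)), G), -5)) = Mul(Rational(-1, 5), Add(Mul(Mul(2, G, Add(25, G)), G), -5)) = Mul(Rational(-1, 5), Add(Mul(2, Pow(G, 2), Add(25, G)), -5)) = Mul(Rational(-1, 5), Add(-5, Mul(2, Pow(G, 2), Add(25, G)))) = Add(1, Mul(Rational(-2, 5), Pow(G, 2), Add(25, G))))
Add(Function('m')(-4), 3174) = Add(Add(1, Mul(-10, Pow(-4, 2)), Mul(Rational(-2, 5), Pow(-4, 3))), 3174) = Add(Add(1, Mul(-10, 16), Mul(Rational(-2, 5), -64)), 3174) = Add(Add(1, -160, Rational(128, 5)), 3174) = Add(Rational(-667, 5), 3174) = Rational(15203, 5)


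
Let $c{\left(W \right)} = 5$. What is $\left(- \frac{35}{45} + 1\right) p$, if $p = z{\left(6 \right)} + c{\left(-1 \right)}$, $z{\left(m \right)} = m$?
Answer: $\frac{22}{9} \approx 2.4444$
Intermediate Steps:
$p = 11$ ($p = 6 + 5 = 11$)
$\left(- \frac{35}{45} + 1\right) p = \left(- \frac{35}{45} + 1\right) 11 = \left(\left(-35\right) \frac{1}{45} + 1\right) 11 = \left(- \frac{7}{9} + 1\right) 11 = \frac{2}{9} \cdot 11 = \frac{22}{9}$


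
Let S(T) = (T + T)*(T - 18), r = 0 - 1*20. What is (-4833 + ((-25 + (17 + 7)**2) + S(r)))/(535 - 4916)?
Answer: 2762/4381 ≈ 0.63045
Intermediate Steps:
r = -20 (r = 0 - 20 = -20)
S(T) = 2*T*(-18 + T) (S(T) = (2*T)*(-18 + T) = 2*T*(-18 + T))
(-4833 + ((-25 + (17 + 7)**2) + S(r)))/(535 - 4916) = (-4833 + ((-25 + (17 + 7)**2) + 2*(-20)*(-18 - 20)))/(535 - 4916) = (-4833 + ((-25 + 24**2) + 2*(-20)*(-38)))/(-4381) = (-4833 + ((-25 + 576) + 1520))*(-1/4381) = (-4833 + (551 + 1520))*(-1/4381) = (-4833 + 2071)*(-1/4381) = -2762*(-1/4381) = 2762/4381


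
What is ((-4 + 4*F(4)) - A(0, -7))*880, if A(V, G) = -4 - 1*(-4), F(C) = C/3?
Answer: 3520/3 ≈ 1173.3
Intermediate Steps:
F(C) = C/3 (F(C) = C*(1/3) = C/3)
A(V, G) = 0 (A(V, G) = -4 + 4 = 0)
((-4 + 4*F(4)) - A(0, -7))*880 = ((-4 + 4*((1/3)*4)) - 1*0)*880 = ((-4 + 4*(4/3)) + 0)*880 = ((-4 + 16/3) + 0)*880 = (4/3 + 0)*880 = (4/3)*880 = 3520/3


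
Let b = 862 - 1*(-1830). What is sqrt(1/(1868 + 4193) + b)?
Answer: sqrt(98892566993)/6061 ≈ 51.884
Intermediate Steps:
b = 2692 (b = 862 + 1830 = 2692)
sqrt(1/(1868 + 4193) + b) = sqrt(1/(1868 + 4193) + 2692) = sqrt(1/6061 + 2692) = sqrt(16316213/6061) = sqrt(98892566993)/6061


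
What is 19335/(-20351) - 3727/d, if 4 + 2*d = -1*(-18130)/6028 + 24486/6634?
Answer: -1517096537836477/549054818505 ≈ -2763.1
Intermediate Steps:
d = 26979255/19994876 (d = -2 + (-1*(-18130)/6028 + 24486/6634)/2 = -2 + (18130*(1/6028) + 24486*(1/6634))/2 = -2 + (9065/3014 + 12243/3317)/2 = -2 + (1/2)*(66969007/9997438) = -2 + 66969007/19994876 = 26979255/19994876 ≈ 1.3493)
19335/(-20351) - 3727/d = 19335/(-20351) - 3727/26979255/19994876 = 19335*(-1/20351) - 3727*19994876/26979255 = -19335/20351 - 74520902852/26979255 = -1517096537836477/549054818505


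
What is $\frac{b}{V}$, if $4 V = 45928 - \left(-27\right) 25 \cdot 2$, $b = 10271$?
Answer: $\frac{20542}{23639} \approx 0.86899$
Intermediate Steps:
$V = \frac{23639}{2}$ ($V = \frac{45928 - \left(-27\right) 25 \cdot 2}{4} = \frac{45928 - \left(-675\right) 2}{4} = \frac{45928 - -1350}{4} = \frac{45928 + 1350}{4} = \frac{1}{4} \cdot 47278 = \frac{23639}{2} \approx 11820.0$)
$\frac{b}{V} = \frac{10271}{\frac{23639}{2}} = 10271 \cdot \frac{2}{23639} = \frac{20542}{23639}$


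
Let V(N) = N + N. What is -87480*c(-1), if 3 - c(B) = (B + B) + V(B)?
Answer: -612360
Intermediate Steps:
V(N) = 2*N
c(B) = 3 - 4*B (c(B) = 3 - ((B + B) + 2*B) = 3 - (2*B + 2*B) = 3 - 4*B)
-87480*c(-1) = -87480*(3 - 4*(-1)) = -87480*(3 + 4) = -87480*7 = -612360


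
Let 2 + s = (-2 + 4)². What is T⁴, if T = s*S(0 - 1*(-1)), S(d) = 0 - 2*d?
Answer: 256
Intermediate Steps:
S(d) = -2*d
s = 2 (s = -2 + (-2 + 4)² = -2 + 2² = -2 + 4 = 2)
T = -4 (T = 2*(-2*(0 - 1*(-1))) = 2*(-2*(0 + 1)) = 2*(-2*1) = 2*(-2) = -4)
T⁴ = (-4)⁴ = 256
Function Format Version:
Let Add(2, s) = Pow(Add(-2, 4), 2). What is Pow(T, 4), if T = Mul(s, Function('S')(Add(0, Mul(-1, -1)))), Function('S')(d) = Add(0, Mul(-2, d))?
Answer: 256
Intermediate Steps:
Function('S')(d) = Mul(-2, d)
s = 2 (s = Add(-2, Pow(Add(-2, 4), 2)) = Add(-2, Pow(2, 2)) = Add(-2, 4) = 2)
T = -4 (T = Mul(2, Mul(-2, Add(0, Mul(-1, -1)))) = Mul(2, Mul(-2, Add(0, 1))) = Mul(2, Mul(-2, 1)) = Mul(2, -2) = -4)
Pow(T, 4) = Pow(-4, 4) = 256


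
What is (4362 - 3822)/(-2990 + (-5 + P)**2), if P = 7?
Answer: -270/1493 ≈ -0.18084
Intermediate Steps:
(4362 - 3822)/(-2990 + (-5 + P)**2) = (4362 - 3822)/(-2990 + (-5 + 7)**2) = 540/(-2990 + 2**2) = 540/(-2990 + 4) = 540/(-2986) = 540*(-1/2986) = -270/1493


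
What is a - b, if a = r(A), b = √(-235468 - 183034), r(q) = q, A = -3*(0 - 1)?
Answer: 3 - I*√418502 ≈ 3.0 - 646.92*I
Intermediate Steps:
A = 3 (A = -3*(-1) = 3)
b = I*√418502 (b = √(-418502) = I*√418502 ≈ 646.92*I)
a = 3
a - b = 3 - I*√418502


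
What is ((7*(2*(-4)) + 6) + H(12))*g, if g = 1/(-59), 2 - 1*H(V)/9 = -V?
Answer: -76/59 ≈ -1.2881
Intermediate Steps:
H(V) = 18 + 9*V (H(V) = 18 - (-9)*V = 18 + 9*V)
g = -1/59 ≈ -0.016949
((7*(2*(-4)) + 6) + H(12))*g = ((7*(2*(-4)) + 6) + (18 + 9*12))*(-1/59) = ((7*(-8) + 6) + (18 + 108))*(-1/59) = ((-56 + 6) + 126)*(-1/59) = (-50 + 126)*(-1/59) = 76*(-1/59) = -76/59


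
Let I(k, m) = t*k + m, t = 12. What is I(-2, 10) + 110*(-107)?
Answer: -11784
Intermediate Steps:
I(k, m) = m + 12*k (I(k, m) = 12*k + m = m + 12*k)
I(-2, 10) + 110*(-107) = (10 + 12*(-2)) + 110*(-107) = (10 - 24) - 11770 = -14 - 11770 = -11784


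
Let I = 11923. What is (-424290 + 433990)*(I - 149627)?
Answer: -1335728800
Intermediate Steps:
(-424290 + 433990)*(I - 149627) = (-424290 + 433990)*(11923 - 149627) = 9700*(-137704) = -1335728800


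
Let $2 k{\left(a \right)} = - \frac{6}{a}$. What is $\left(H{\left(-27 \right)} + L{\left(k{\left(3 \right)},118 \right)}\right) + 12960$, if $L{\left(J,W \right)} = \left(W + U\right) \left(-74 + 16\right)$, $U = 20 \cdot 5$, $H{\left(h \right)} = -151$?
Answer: $165$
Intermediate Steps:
$U = 100$
$k{\left(a \right)} = - \frac{3}{a}$ ($k{\left(a \right)} = \frac{\left(-6\right) \frac{1}{a}}{2} = - \frac{3}{a}$)
$L{\left(J,W \right)} = -5800 - 58 W$ ($L{\left(J,W \right)} = \left(W + 100\right) \left(-74 + 16\right) = \left(100 + W\right) \left(-58\right) = -5800 - 58 W$)
$\left(H{\left(-27 \right)} + L{\left(k{\left(3 \right)},118 \right)}\right) + 12960 = \left(-151 - 12644\right) + 12960 = -12795 + 12960 = 165$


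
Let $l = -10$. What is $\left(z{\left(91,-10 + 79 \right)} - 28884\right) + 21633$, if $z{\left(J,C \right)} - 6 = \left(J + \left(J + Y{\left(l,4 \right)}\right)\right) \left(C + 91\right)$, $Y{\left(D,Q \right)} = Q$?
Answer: $22515$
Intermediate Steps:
$z{\left(J,C \right)} = 6 + \left(4 + 2 J\right) \left(91 + C\right)$ ($z{\left(J,C \right)} = 6 + \left(J + \left(J + 4\right)\right) \left(C + 91\right) = 6 + \left(J + \left(4 + J\right)\right) \left(91 + C\right) = 6 + \left(4 + 2 J\right) \left(91 + C\right)$)
$\left(z{\left(91,-10 + 79 \right)} - 28884\right) + 21633 = \left(\left(370 + 4 \left(-10 + 79\right) + 182 \cdot 91 + 2 \left(-10 + 79\right) 91\right) - 28884\right) + 21633 = \left(\left(370 + 4 \cdot 69 + 16562 + 2 \cdot 69 \cdot 91\right) - 28884\right) + 21633 = \left(\left(370 + 276 + 16562 + 12558\right) - 28884\right) + 21633 = \left(29766 - 28884\right) + 21633 = 882 + 21633 = 22515$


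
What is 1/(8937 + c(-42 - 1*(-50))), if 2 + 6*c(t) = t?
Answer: 1/8938 ≈ 0.00011188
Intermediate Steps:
c(t) = -⅓ + t/6
1/(8937 + c(-42 - 1*(-50))) = 1/(8937 + (-⅓ + (-42 - 1*(-50))/6)) = 1/(8937 + (-⅓ + (-42 + 50)/6)) = 1/(8937 + (-⅓ + (⅙)*8)) = 1/(8937 + (-⅓ + 4/3)) = 1/(8937 + 1) = 1/8938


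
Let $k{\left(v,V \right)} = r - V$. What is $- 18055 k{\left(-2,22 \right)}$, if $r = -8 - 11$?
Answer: $740255$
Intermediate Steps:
$r = -19$ ($r = -8 - 11 = -19$)
$k{\left(v,V \right)} = -19 - V$
$- 18055 k{\left(-2,22 \right)} = - 18055 \left(-19 - 22\right) = \left(-18055\right) \left(-41\right) = 740255$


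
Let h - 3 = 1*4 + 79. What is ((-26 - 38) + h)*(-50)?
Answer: -1100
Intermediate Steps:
h = 86 (h = 3 + (1*4 + 79) = 3 + (4 + 79) = 3 + 83 = 86)
((-26 - 38) + h)*(-50) = ((-26 - 38) + 86)*(-50) = (-64 + 86)*(-50) = 22*(-50) = -1100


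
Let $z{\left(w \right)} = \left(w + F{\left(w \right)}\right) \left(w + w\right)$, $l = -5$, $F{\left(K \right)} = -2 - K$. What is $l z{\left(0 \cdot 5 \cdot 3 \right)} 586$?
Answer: $0$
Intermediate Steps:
$z{\left(w \right)} = - 4 w$ ($z{\left(w \right)} = \left(w - \left(2 + w\right)\right) \left(w + w\right) = - 2 \cdot 2 w = - 4 w$)
$l z{\left(0 \cdot 5 \cdot 3 \right)} 586 = - 5 \left(- 4 \cdot 0 \cdot 5 \cdot 3\right) 586 = - 5 \left(- 4 \cdot 0 \cdot 3\right) 586 = - 5 \left(\left(-4\right) 0\right) 586 = \left(-5\right) 0 \cdot 586 = 0 \cdot 586 = 0$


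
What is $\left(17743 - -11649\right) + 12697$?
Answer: $42089$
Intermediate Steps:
$\left(17743 - -11649\right) + 12697 = \left(17743 + 11649\right) + 12697 = 29392 + 12697 = 42089$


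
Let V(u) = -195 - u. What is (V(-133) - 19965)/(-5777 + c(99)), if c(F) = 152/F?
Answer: 1982673/571771 ≈ 3.4676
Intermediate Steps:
(V(-133) - 19965)/(-5777 + c(99)) = ((-195 - 1*(-133)) - 19965)/(-5777 + 152/99) = ((-195 + 133) - 19965)/(-5777 + 152*(1/99)) = (-62 - 19965)/(-5777 + 152/99) = -20027/(-571771/99) = -20027*(-99/571771) = 1982673/571771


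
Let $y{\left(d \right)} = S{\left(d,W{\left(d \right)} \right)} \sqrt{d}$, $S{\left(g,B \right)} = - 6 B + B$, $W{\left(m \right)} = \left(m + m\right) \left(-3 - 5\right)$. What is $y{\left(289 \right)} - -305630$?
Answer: $698670$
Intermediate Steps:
$W{\left(m \right)} = - 16 m$ ($W{\left(m \right)} = 2 m \left(-8\right) = - 16 m$)
$S{\left(g,B \right)} = - 5 B$
$y{\left(d \right)} = 80 d^{\frac{3}{2}}$ ($y{\left(d \right)} = - 5 \left(- 16 d\right) \sqrt{d} = 80 d \sqrt{d} = 80 d^{\frac{3}{2}}$)
$y{\left(289 \right)} - -305630 = 80 \cdot 289^{\frac{3}{2}} - -305630 = 80 \cdot 4913 + 305630 = 393040 + 305630 = 698670$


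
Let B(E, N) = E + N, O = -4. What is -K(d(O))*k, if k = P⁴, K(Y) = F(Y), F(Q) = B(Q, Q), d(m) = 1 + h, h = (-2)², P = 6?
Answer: -12960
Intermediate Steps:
h = 4
d(m) = 5 (d(m) = 1 + 4 = 5)
F(Q) = 2*Q (F(Q) = Q + Q = 2*Q)
K(Y) = 2*Y
k = 1296 (k = 6⁴ = 1296)
-K(d(O))*k = -2*5*1296 = -10*1296 = -1*12960 = -12960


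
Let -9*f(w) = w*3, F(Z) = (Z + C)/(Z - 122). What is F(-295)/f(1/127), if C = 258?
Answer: -4699/139 ≈ -33.806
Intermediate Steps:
F(Z) = (258 + Z)/(-122 + Z) (F(Z) = (Z + 258)/(Z - 122) = (258 + Z)/(-122 + Z))
f(w) = -w/3 (f(w) = -w*3/9 = -w/3)
F(-295)/f(1/127) = ((258 - 295)/(-122 - 295))/((-1/3/127)) = (-37/(-417))/((-1/3*1/127)) = (-1/417*(-37))/(-1/381) = (37/417)*(-381) = -4699/139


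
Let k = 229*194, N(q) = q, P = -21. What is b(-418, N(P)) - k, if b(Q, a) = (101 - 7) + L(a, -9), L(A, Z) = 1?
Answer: -44331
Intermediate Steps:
b(Q, a) = 95 (b(Q, a) = (101 - 7) + 1 = 94 + 1 = 95)
k = 44426
b(-418, N(P)) - k = 95 - 1*44426 = 95 - 44426 = -44331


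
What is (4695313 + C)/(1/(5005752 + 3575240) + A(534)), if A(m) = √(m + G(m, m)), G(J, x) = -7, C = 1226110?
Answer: -1752127013504/1338097044553163 + 15034987885861715968*√527/1338097044553163 ≈ 2.5794e+5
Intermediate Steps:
A(m) = √(-7 + m) (A(m) = √(m - 7) = √(-7 + m))
(4695313 + C)/(1/(5005752 + 3575240) + A(534)) = (4695313 + 1226110)/(1/(5005752 + 3575240) + √(-7 + 534)) = 5921423/(1/8580992 + √527)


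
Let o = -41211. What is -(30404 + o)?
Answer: 10807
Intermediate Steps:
-(30404 + o) = -(30404 - 41211) = -1*(-10807) = 10807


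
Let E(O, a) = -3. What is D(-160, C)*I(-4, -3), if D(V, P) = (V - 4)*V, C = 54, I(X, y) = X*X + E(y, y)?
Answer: 341120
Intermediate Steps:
I(X, y) = -3 + X² (I(X, y) = X*X - 3 = X² - 3 = -3 + X²)
D(V, P) = V*(-4 + V) (D(V, P) = (-4 + V)*V = V*(-4 + V))
D(-160, C)*I(-4, -3) = (-160*(-4 - 160))*(-3 + (-4)²) = (-160*(-164))*(-3 + 16) = 26240*13 = 341120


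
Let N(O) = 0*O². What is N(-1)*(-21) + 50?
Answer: 50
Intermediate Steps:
N(O) = 0
N(-1)*(-21) + 50 = 0*(-21) + 50 = 0 + 50 = 50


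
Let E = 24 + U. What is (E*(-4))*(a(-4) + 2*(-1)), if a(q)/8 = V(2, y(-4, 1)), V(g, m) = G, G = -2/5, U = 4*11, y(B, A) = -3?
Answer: 7072/5 ≈ 1414.4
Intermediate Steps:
U = 44
G = -2/5 (G = -2*1/5 = -2/5 ≈ -0.40000)
V(g, m) = -2/5
a(q) = -16/5 (a(q) = 8*(-2/5) = -16/5)
E = 68 (E = 24 + 44 = 68)
(E*(-4))*(a(-4) + 2*(-1)) = (68*(-4))*(-16/5 + 2*(-1)) = -272*(-16/5 - 2) = -272*(-26/5) = 7072/5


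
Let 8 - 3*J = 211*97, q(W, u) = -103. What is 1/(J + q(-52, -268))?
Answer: -3/20768 ≈ -0.00014445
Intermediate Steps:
J = -20459/3 (J = 8/3 - 211*97/3 = 8/3 - ⅓*20467 = 8/3 - 20467/3 = -20459/3 ≈ -6819.7)
1/(J + q(-52, -268)) = 1/(-20459/3 - 103) = 1/(-20768/3) = -3/20768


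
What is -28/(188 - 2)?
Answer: -14/93 ≈ -0.15054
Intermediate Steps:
-28/(188 - 2) = -28/186 = -28*1/186 = -14/93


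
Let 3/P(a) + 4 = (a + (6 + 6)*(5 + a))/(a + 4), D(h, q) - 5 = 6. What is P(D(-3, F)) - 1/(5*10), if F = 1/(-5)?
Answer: 2107/7150 ≈ 0.29469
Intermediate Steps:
F = -1/5 ≈ -0.20000
D(h, q) = 11 (D(h, q) = 5 + 6 = 11)
P(a) = 3/(-4 + (60 + 13*a)/(4 + a)) (P(a) = 3/(-4 + (a + (6 + 6)*(5 + a))/(a + 4)) = 3/(-4 + (a + 12*(5 + a))/(4 + a)) = 3/(-4 + (a + (60 + 12*a))/(4 + a)) = 3/(-4 + (60 + 13*a)/(4 + a)))
P(D(-3, F)) - 1/(5*10) = 3*(4 + 11)/(44 + 9*11) - 1/(5*10) = 3*15/(44 + 99) - 1/50 = 3*15/143 - 1*1/50 = 3*(1/143)*15 - 1/50 = 45/143 - 1/50 = 2107/7150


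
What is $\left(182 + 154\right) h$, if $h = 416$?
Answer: $139776$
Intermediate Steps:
$\left(182 + 154\right) h = \left(182 + 154\right) 416 = 336 \cdot 416 = 139776$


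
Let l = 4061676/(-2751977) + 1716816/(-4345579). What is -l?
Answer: 22374972075636/11958933459683 ≈ 1.8710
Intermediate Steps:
l = -22374972075636/11958933459683 (l = 4061676*(-1/2751977) + 1716816*(-1/4345579) = -4061676/2751977 - 1716816/4345579 = -22374972075636/11958933459683 ≈ -1.8710)
-l = -1*(-22374972075636/11958933459683) = 22374972075636/11958933459683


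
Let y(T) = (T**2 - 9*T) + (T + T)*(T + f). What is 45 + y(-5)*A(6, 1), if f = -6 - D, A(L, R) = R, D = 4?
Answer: 265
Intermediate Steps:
f = -10 (f = -6 - 1*4 = -6 - 4 = -10)
y(T) = T**2 - 9*T + 2*T*(-10 + T) (y(T) = (T**2 - 9*T) + (T + T)*(T - 10) = (T**2 - 9*T) + (2*T)*(-10 + T) = (T**2 - 9*T) + 2*T*(-10 + T) = T**2 - 9*T + 2*T*(-10 + T))
45 + y(-5)*A(6, 1) = 45 - 5*(-29 + 3*(-5))*1 = 45 - 5*(-29 - 15)*1 = 45 - 5*(-44)*1 = 45 + 220*1 = 45 + 220 = 265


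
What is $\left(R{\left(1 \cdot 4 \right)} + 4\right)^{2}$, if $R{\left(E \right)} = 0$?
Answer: $16$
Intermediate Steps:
$\left(R{\left(1 \cdot 4 \right)} + 4\right)^{2} = \left(0 + 4\right)^{2} = 4^{2} = 16$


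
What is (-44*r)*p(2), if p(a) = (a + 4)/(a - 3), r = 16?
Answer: 4224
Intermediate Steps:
p(a) = (4 + a)/(-3 + a)
(-44*r)*p(2) = (-44*16)*((4 + 2)/(-3 + 2)) = -704*6/(-1) = -(-704)*6 = -704*(-6) = 4224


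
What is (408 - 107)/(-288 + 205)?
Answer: -301/83 ≈ -3.6265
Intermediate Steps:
(408 - 107)/(-288 + 205) = 301/(-83) = 301*(-1/83) = -301/83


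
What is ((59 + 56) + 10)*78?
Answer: 9750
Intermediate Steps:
((59 + 56) + 10)*78 = (115 + 10)*78 = 125*78 = 9750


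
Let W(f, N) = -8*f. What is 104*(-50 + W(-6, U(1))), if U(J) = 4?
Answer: -208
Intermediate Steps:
104*(-50 + W(-6, U(1))) = 104*(-50 - 8*(-6)) = 104*(-50 + 48) = 104*(-2) = -208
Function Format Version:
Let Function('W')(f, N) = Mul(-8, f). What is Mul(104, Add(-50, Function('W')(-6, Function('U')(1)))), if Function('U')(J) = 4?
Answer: -208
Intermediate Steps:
Mul(104, Add(-50, Function('W')(-6, Function('U')(1)))) = Mul(104, Add(-50, Mul(-8, -6))) = Mul(104, Add(-50, 48)) = Mul(104, -2) = -208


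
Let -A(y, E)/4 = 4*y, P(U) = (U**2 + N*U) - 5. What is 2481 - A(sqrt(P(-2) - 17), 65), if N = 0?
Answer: 2481 + 48*I*sqrt(2) ≈ 2481.0 + 67.882*I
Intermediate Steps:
P(U) = -5 + U**2 (P(U) = (U**2 + 0*U) - 5 = (U**2 + 0) - 5 = U**2 - 5 = -5 + U**2)
A(y, E) = -16*y
2481 - A(sqrt(P(-2) - 17), 65) = 2481 - (-16)*sqrt((-5 + (-2)**2) - 17) = 2481 - (-16)*sqrt((-5 + 4) - 17) = 2481 - (-16)*sqrt(-1 - 17) = 2481 - (-16)*sqrt(-18) = 2481 - (-16)*3*I*sqrt(2) = 2481 - (-48)*I*sqrt(2) = 2481 + 48*I*sqrt(2)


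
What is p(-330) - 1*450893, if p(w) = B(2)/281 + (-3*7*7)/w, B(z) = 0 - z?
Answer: -13937089081/30910 ≈ -4.5089e+5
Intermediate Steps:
B(z) = -z
p(w) = -2/281 - 147/w (p(w) = -1*2/281 + (-3*7*7)/w = -2*1/281 + (-21*7)/w = -2/281 - 147/w)
p(-330) - 1*450893 = (-2/281 - 147/(-330)) - 1*450893 = (-2/281 - 147*(-1/330)) - 450893 = (-2/281 + 49/110) - 450893 = 13549/30910 - 450893 = -13937089081/30910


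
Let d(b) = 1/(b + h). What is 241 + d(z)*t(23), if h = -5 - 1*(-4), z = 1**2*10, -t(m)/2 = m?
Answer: 2123/9 ≈ 235.89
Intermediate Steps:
t(m) = -2*m
z = 10 (z = 1*10 = 10)
h = -1 (h = -5 + 4 = -1)
d(b) = 1/(-1 + b) (d(b) = 1/(b - 1) = 1/(-1 + b))
241 + d(z)*t(23) = 241 + (-2*23)/(-1 + 10) = 241 - 46/9 = 2123/9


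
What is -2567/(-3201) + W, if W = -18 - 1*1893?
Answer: -6114544/3201 ≈ -1910.2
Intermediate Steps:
W = -1911 (W = -18 - 1893 = -1911)
-2567/(-3201) + W = -2567/(-3201) - 1911 = -2567*(-1/3201) - 1911 = 2567/3201 - 1911 = -6114544/3201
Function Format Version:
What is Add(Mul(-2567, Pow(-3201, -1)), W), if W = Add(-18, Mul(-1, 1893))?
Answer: Rational(-6114544, 3201) ≈ -1910.2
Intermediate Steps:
W = -1911 (W = Add(-18, -1893) = -1911)
Add(Mul(-2567, Pow(-3201, -1)), W) = Add(Mul(-2567, Pow(-3201, -1)), -1911) = Add(Mul(-2567, Rational(-1, 3201)), -1911) = Add(Rational(2567, 3201), -1911) = Rational(-6114544, 3201)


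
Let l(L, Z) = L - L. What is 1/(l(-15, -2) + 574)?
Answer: 1/574 ≈ 0.0017422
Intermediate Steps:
l(L, Z) = 0
1/(l(-15, -2) + 574) = 1/(0 + 574) = 1/574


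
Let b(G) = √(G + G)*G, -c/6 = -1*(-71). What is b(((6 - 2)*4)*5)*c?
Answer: -136320*√10 ≈ -4.3108e+5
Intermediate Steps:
c = -426 (c = -(-6)*(-71) = -6*71 = -426)
b(G) = √2*G^(3/2) (b(G) = √(2*G)*G = (√2*√G)*G = √2*G^(3/2))
b(((6 - 2)*4)*5)*c = (√2*(((6 - 2)*4)*5)^(3/2))*(-426) = (√2*((4*4)*5)^(3/2))*(-426) = (√2*(16*5)^(3/2))*(-426) = (√2*80^(3/2))*(-426) = (√2*(320*√5))*(-426) = (320*√10)*(-426) = -136320*√10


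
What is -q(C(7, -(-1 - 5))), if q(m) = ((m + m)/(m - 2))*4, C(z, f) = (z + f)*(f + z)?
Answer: -1352/167 ≈ -8.0958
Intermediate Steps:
C(z, f) = (f + z)² (C(z, f) = (f + z)*(f + z) = (f + z)²)
q(m) = 8*m/(-2 + m) (q(m) = ((2*m)/(-2 + m))*4 = (2*m/(-2 + m))*4 = 8*m/(-2 + m))
-q(C(7, -(-1 - 5))) = -8*(-(-1 - 5) + 7)²/(-2 + (-(-1 - 5) + 7)²) = -8*(-1*(-6) + 7)²/(-2 + (-1*(-6) + 7)²) = -8*(6 + 7)²/(-2 + (6 + 7)²) = -8*13²/(-2 + 13²) = -8*169/(-2 + 169) = -8*169/167 = -1*1352/167 = -1352/167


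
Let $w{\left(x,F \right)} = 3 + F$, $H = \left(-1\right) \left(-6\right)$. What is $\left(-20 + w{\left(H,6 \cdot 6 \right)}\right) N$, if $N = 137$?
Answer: $2603$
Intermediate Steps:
$H = 6$
$\left(-20 + w{\left(H,6 \cdot 6 \right)}\right) N = \left(-20 + \left(3 + 6 \cdot 6\right)\right) 137 = \left(-20 + \left(3 + 36\right)\right) 137 = \left(-20 + 39\right) 137 = 19 \cdot 137 = 2603$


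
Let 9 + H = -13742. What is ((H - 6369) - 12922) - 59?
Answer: -33101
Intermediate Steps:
H = -13751 (H = -9 - 13742 = -13751)
((H - 6369) - 12922) - 59 = ((-13751 - 6369) - 12922) - 59 = (-20120 - 12922) - 59 = -33042 - 59 = -33101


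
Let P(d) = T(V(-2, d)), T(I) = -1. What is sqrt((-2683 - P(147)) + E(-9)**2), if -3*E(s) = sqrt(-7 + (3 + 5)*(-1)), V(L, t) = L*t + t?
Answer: I*sqrt(24153)/3 ≈ 51.804*I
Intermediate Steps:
V(L, t) = t + L*t
P(d) = -1
E(s) = -I*sqrt(15)/3 (E(s) = -sqrt(-7 + (3 + 5)*(-1))/3 = -sqrt(-7 + 8*(-1))/3 = -sqrt(-7 - 8)/3 = -I*sqrt(15)/3)
sqrt((-2683 - P(147)) + E(-9)**2) = sqrt((-2683 - 1*(-1)) + (-I*sqrt(15)/3)**2) = sqrt((-2683 + 1) - 5/3) = sqrt(-2682 - 5/3) = sqrt(-8051/3) = I*sqrt(24153)/3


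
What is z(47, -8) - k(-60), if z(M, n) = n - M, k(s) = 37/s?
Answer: -3263/60 ≈ -54.383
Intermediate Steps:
z(47, -8) - k(-60) = (-8 - 1*47) - 37/(-60) = (-8 - 47) - 37*(-1)/60 = -55 - 1*(-37/60) = -55 + 37/60 = -3263/60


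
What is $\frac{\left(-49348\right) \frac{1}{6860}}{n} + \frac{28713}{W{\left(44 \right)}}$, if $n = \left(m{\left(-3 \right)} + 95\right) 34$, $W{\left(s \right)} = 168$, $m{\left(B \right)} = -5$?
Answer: $\frac{1793820001}{10495800} \approx 170.91$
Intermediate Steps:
$n = 3060$ ($n = \left(-5 + 95\right) 34 = 90 \cdot 34 = 3060$)
$\frac{\left(-49348\right) \frac{1}{6860}}{n} + \frac{28713}{W{\left(44 \right)}} = \frac{\left(-49348\right) \frac{1}{6860}}{3060} + \frac{28713}{168} = \left(-49348\right) \frac{1}{6860} \cdot \frac{1}{3060} + 28713 \cdot \frac{1}{168} = \left(- \frac{12337}{1715}\right) \frac{1}{3060} + \frac{9571}{56} = - \frac{12337}{5247900} + \frac{9571}{56} = \frac{1793820001}{10495800}$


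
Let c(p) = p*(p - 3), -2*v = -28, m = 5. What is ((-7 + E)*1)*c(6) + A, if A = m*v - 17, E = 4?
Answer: -1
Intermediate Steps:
v = 14 (v = -½*(-28) = 14)
c(p) = p*(-3 + p)
A = 53 (A = 5*14 - 17 = 70 - 17 = 53)
((-7 + E)*1)*c(6) + A = ((-7 + 4)*1)*(6*(-3 + 6)) + 53 = (-3*1)*(6*3) + 53 = -3*18 + 53 = -54 + 53 = -1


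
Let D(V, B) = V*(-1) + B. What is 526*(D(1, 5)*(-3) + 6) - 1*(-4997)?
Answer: 1841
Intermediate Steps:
D(V, B) = B - V (D(V, B) = -V + B = B - V)
526*(D(1, 5)*(-3) + 6) - 1*(-4997) = 526*((5 - 1*1)*(-3) + 6) - 1*(-4997) = 526*((5 - 1)*(-3) + 6) + 4997 = 526*(4*(-3) + 6) + 4997 = 526*(-12 + 6) + 4997 = 526*(-6) + 4997 = -3156 + 4997 = 1841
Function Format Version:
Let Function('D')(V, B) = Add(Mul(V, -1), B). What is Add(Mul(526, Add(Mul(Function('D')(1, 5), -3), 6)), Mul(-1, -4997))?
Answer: 1841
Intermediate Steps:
Function('D')(V, B) = Add(B, Mul(-1, V)) (Function('D')(V, B) = Add(Mul(-1, V), B) = Add(B, Mul(-1, V)))
Add(Mul(526, Add(Mul(Function('D')(1, 5), -3), 6)), Mul(-1, -4997)) = Add(Mul(526, Add(Mul(Add(5, Mul(-1, 1)), -3), 6)), Mul(-1, -4997)) = Add(Mul(526, Add(Mul(Add(5, -1), -3), 6)), 4997) = Add(Mul(526, Add(Mul(4, -3), 6)), 4997) = Add(Mul(526, Add(-12, 6)), 4997) = Add(Mul(526, -6), 4997) = Add(-3156, 4997) = 1841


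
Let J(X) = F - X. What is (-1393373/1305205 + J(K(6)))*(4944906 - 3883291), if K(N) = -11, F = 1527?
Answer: 425922468253191/261041 ≈ 1.6316e+9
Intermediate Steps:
J(X) = 1527 - X
(-1393373/1305205 + J(K(6)))*(4944906 - 3883291) = (-1393373/1305205 + (1527 - 1*(-11)))*(4944906 - 3883291) = (-1393373*1/1305205 + (1527 + 11))*1061615 = (-1393373/1305205 + 1538)*1061615 = (2006011917/1305205)*1061615 = 425922468253191/261041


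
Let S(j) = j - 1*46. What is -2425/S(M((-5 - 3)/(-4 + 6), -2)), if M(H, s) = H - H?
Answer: 2425/46 ≈ 52.717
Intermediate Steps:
M(H, s) = 0
S(j) = -46 + j (S(j) = j - 46 = -46 + j)
-2425/S(M((-5 - 3)/(-4 + 6), -2)) = -2425/(-46 + 0) = -2425/(-46) = -2425*(-1/46) = 2425/46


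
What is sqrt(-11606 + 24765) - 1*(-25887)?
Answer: 25887 + sqrt(13159) ≈ 26002.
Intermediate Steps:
sqrt(-11606 + 24765) - 1*(-25887) = sqrt(13159) + 25887 = 25887 + sqrt(13159)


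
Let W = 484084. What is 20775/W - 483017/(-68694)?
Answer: 117623959639/16626833148 ≈ 7.0743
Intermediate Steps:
20775/W - 483017/(-68694) = 20775/484084 - 483017/(-68694) = 20775*(1/484084) - 483017*(-1/68694) = 20775/484084 + 483017/68694 = 117623959639/16626833148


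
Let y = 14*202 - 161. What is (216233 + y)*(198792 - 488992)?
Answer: -63524780000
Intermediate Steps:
y = 2667 (y = 2828 - 161 = 2667)
(216233 + y)*(198792 - 488992) = (216233 + 2667)*(198792 - 488992) = 218900*(-290200) = -63524780000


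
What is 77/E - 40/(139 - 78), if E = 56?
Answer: 351/488 ≈ 0.71926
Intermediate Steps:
77/E - 40/(139 - 78) = 77/56 - 40/(139 - 78) = 77*(1/56) - 40/61 = 11/8 - 40*1/61 = 11/8 - 40/61 = 351/488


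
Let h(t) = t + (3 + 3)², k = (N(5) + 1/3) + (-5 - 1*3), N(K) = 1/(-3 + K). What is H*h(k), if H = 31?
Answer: 5363/6 ≈ 893.83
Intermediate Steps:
k = -43/6 (k = (1/(-3 + 5) + 1/3) + (-5 - 1*3) = (1/2 + ⅓) + (-5 - 3) = (½ + ⅓) - 8 = ⅚ - 8 = -43/6 ≈ -7.1667)
h(t) = 36 + t (h(t) = t + 6² = t + 36 = 36 + t)
H*h(k) = 31*(36 - 43/6) = 31*(173/6) = 5363/6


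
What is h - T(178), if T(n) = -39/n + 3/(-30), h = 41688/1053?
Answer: 692618/17355 ≈ 39.909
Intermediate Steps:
h = 1544/39 (h = 41688*(1/1053) = 1544/39 ≈ 39.590)
T(n) = -⅒ - 39/n (T(n) = -39/n + 3*(-1/30) = -39/n - ⅒ = -⅒ - 39/n)
h - T(178) = 1544/39 - (-390 - 1*178)/(10*178) = 1544/39 - (-390 - 178)/(10*178) = 1544/39 - (-568)/(10*178) = 1544/39 - 1*(-142/445) = 1544/39 + 142/445 = 692618/17355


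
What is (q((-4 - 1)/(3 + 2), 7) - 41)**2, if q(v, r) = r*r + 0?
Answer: 64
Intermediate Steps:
q(v, r) = r**2 (q(v, r) = r**2 + 0 = r**2)
(q((-4 - 1)/(3 + 2), 7) - 41)**2 = (7**2 - 41)**2 = (49 - 41)**2 = 8**2 = 64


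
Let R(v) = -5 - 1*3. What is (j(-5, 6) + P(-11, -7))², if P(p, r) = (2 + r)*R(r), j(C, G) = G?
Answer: 2116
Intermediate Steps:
R(v) = -8 (R(v) = -5 - 3 = -8)
P(p, r) = -16 - 8*r (P(p, r) = (2 + r)*(-8) = -16 - 8*r)
(j(-5, 6) + P(-11, -7))² = (6 + (-16 - 8*(-7)))² = (6 + (-16 + 56))² = (6 + 40)² = 46² = 2116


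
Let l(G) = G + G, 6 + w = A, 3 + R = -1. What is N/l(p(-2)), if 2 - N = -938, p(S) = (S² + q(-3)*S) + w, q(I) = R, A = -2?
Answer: 235/2 ≈ 117.50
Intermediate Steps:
R = -4 (R = -3 - 1 = -4)
q(I) = -4
w = -8 (w = -6 - 2 = -8)
p(S) = -8 + S² - 4*S (p(S) = (S² - 4*S) - 8 = -8 + S² - 4*S)
l(G) = 2*G
N = 940 (N = 2 - 1*(-938) = 2 + 938 = 940)
N/l(p(-2)) = 940/((2*(-8 + (-2)² - 4*(-2)))) = 940/((2*(-8 + 4 + 8))) = 940/((2*4)) = 940/8 = 940*(⅛) = 235/2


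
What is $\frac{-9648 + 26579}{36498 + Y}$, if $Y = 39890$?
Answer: $\frac{16931}{76388} \approx 0.22164$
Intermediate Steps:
$\frac{-9648 + 26579}{36498 + Y} = \frac{-9648 + 26579}{36498 + 39890} = \frac{16931}{76388}$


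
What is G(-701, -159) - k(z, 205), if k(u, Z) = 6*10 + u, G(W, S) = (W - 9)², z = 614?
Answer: 503426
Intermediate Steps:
G(W, S) = (-9 + W)²
k(u, Z) = 60 + u
G(-701, -159) - k(z, 205) = (-9 - 701)² - (60 + 614) = (-710)² - 1*674 = 504100 - 674 = 503426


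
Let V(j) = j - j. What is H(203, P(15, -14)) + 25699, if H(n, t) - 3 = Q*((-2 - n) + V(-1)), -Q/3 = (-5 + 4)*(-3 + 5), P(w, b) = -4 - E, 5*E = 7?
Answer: 24472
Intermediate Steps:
E = 7/5 (E = (1/5)*7 = 7/5 ≈ 1.4000)
P(w, b) = -27/5 (P(w, b) = -4 - 1*7/5 = -4 - 7/5 = -27/5)
Q = 6 (Q = -3*(-5 + 4)*(-3 + 5) = -(-3)*2 = -3*(-2) = 6)
V(j) = 0
H(n, t) = -9 - 6*n (H(n, t) = 3 + 6*((-2 - n) + 0) = 3 + 6*(-2 - n) = 3 + (-12 - 6*n) = -9 - 6*n)
H(203, P(15, -14)) + 25699 = (-9 - 6*203) + 25699 = (-9 - 1218) + 25699 = -1227 + 25699 = 24472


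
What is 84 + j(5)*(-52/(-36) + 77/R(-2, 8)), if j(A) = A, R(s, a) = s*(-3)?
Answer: 2797/18 ≈ 155.39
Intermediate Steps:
R(s, a) = -3*s
84 + j(5)*(-52/(-36) + 77/R(-2, 8)) = 84 + 5*(-52/(-36) + 77/((-3*(-2)))) = 84 + 5*(-52*(-1/36) + 77/6) = 84 + 5*(13/9 + 77*(1/6)) = 84 + 5*(13/9 + 77/6) = 84 + 5*(257/18) = 84 + 1285/18 = 2797/18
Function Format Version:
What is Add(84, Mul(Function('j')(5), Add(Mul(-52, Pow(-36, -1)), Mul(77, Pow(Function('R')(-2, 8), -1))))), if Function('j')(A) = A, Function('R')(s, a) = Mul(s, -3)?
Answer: Rational(2797, 18) ≈ 155.39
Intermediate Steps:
Function('R')(s, a) = Mul(-3, s)
Add(84, Mul(Function('j')(5), Add(Mul(-52, Pow(-36, -1)), Mul(77, Pow(Function('R')(-2, 8), -1))))) = Add(84, Mul(5, Add(Mul(-52, Pow(-36, -1)), Mul(77, Pow(Mul(-3, -2), -1))))) = Add(84, Mul(5, Add(Mul(-52, Rational(-1, 36)), Mul(77, Pow(6, -1))))) = Add(84, Mul(5, Add(Rational(13, 9), Mul(77, Rational(1, 6))))) = Add(84, Mul(5, Add(Rational(13, 9), Rational(77, 6)))) = Add(84, Mul(5, Rational(257, 18))) = Add(84, Rational(1285, 18)) = Rational(2797, 18)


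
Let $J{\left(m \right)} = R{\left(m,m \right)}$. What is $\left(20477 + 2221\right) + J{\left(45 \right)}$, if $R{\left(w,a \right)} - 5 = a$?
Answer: $22748$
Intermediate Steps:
$R{\left(w,a \right)} = 5 + a$
$J{\left(m \right)} = 5 + m$
$\left(20477 + 2221\right) + J{\left(45 \right)} = \left(20477 + 2221\right) + \left(5 + 45\right) = 22698 + 50 = 22748$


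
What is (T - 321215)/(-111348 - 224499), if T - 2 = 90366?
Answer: 76949/111949 ≈ 0.68736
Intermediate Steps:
T = 90368 (T = 2 + 90366 = 90368)
(T - 321215)/(-111348 - 224499) = (90368 - 321215)/(-111348 - 224499) = -230847/(-335847) = -230847*(-1/335847) = 76949/111949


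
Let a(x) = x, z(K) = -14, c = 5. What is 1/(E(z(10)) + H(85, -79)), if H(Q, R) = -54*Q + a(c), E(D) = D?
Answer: -1/4599 ≈ -0.00021744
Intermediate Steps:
H(Q, R) = 5 - 54*Q (H(Q, R) = -54*Q + 5 = 5 - 54*Q)
1/(E(z(10)) + H(85, -79)) = 1/(-14 + (5 - 54*85)) = 1/(-14 + (5 - 4590)) = 1/(-14 - 4585) = 1/(-4599) = -1/4599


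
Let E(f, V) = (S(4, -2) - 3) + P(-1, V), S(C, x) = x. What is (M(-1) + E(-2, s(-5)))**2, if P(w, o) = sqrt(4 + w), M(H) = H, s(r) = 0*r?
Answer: (6 - sqrt(3))**2 ≈ 18.215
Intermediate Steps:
s(r) = 0
E(f, V) = -5 + sqrt(3) (E(f, V) = (-2 - 3) + sqrt(4 - 1) = -5 + sqrt(3))
(M(-1) + E(-2, s(-5)))**2 = (-1 + (-5 + sqrt(3)))**2 = (-6 + sqrt(3))**2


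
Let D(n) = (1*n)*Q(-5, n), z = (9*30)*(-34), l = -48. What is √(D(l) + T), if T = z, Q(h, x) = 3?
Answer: 6*I*√259 ≈ 96.561*I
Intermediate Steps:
z = -9180 (z = 270*(-34) = -9180)
D(n) = 3*n (D(n) = (1*n)*3 = n*3 = 3*n)
T = -9180
√(D(l) + T) = √(3*(-48) - 9180) = √(-144 - 9180) = √(-9324) = 6*I*√259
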